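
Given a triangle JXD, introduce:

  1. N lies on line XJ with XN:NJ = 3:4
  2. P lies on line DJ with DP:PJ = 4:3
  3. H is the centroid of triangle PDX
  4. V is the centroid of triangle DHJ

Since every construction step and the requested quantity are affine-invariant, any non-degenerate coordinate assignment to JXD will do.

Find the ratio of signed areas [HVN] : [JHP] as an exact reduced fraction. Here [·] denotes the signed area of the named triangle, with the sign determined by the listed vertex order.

[HVN]:[JHP] = 5/7

Assign J = (0, 0), X = (1, 0), D = (0, 1) — the answer is frame-independent, so this choice is without loss of generality.
1. N lies on line XJ with XN:NJ = 3:4 ⇒ N = (4/7, 0)
2. P lies on line DJ with DP:PJ = 4:3 ⇒ P = (0, 3/7)
3. H is the centroid of triangle PDX ⇒ H = (1/3, 10/21)
4. V is the centroid of triangle DHJ ⇒ V = (1/9, 31/63)
2·[HVN] = 5/49, 2·[JHP] = 1/7
[HVN]:[JHP] = 5/49:1/7 = 5/7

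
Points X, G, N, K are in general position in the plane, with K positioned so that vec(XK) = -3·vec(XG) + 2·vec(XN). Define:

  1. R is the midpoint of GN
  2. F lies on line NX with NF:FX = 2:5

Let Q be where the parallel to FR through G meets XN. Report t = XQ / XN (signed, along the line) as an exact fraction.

t = 3/7

Work in coordinates with X = (0, 0), G = (1, 0), N = (0, 1), K = (-3, 2).
1. R is the midpoint of GN ⇒ R = (1/2, 1/2)
2. F lies on line NX with NF:FX = 2:5 ⇒ F = (0, 5/7)
through G parallel to FR: direction (1/2, -3/14); meets XN at Q = (0, 3/7)
Q = X + t·(N−X) with t = 3/7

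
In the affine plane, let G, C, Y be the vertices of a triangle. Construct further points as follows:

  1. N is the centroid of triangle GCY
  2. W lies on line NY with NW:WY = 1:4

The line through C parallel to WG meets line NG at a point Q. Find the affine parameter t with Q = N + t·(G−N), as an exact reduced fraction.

t = -6

Choose coordinates G = (0, 0), C = (1, 0), Y = (0, 1).
1. N is the centroid of triangle GCY ⇒ N = (1/3, 1/3)
2. W lies on line NY with NW:WY = 1:4 ⇒ W = (4/15, 7/15)
through C parallel to WG: direction (-4/15, -7/15); meets NG at Q = (7/3, 7/3)
Q = N + t·(G−N) with t = -6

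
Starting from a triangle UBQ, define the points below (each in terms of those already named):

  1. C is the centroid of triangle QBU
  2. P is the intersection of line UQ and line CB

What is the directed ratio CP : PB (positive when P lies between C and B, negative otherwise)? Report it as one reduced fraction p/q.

Set U = (0, 0), B = (1, 0), Q = (0, 1); any affine frame gives the same invariant.
1. C is the centroid of triangle QBU ⇒ C = (1/3, 1/3)
2. P is the intersection of line UQ and line CB ⇒ P = (0, 1/2)
P = C + t·(B−C) with t = -1/2, so CP:PB = t:(1−t) = -1/2:3/2

CP:PB = -1/3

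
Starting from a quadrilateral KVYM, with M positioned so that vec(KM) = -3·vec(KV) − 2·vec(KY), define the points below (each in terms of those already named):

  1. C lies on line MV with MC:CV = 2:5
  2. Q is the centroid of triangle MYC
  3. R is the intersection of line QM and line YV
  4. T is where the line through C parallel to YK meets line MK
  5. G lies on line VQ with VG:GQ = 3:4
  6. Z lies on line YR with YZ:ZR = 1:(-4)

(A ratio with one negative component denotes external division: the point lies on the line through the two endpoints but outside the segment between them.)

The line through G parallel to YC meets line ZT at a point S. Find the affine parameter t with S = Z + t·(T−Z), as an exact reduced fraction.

t = -139/2

Set K = (0, 0), V = (1, 0), Y = (0, 1), M = (-3, -2); any affine frame gives the same invariant.
1. C lies on line MV with MC:CV = 2:5 ⇒ C = (-13/7, -10/7)
2. Q is the centroid of triangle MYC ⇒ Q = (-34/21, -17/21)
3. R is the intersection of line QM and line YV ⇒ R = (2/9, 7/9)
4. T is where the line through C parallel to YK meets line MK ⇒ T = (-13/7, -26/21)
5. G lies on line VQ with VG:GQ = 3:4 ⇒ G = (-6/49, -17/49)
6. Z lies on line YR with YZ:ZR = 1:(-4) ⇒ Z = (-2/27, 29/27)
through G parallel to YC: direction (-13/7, -17/7); meets ZT at S = (15605/126, 20383/126)
S = Z + t·(T−Z) with t = -139/2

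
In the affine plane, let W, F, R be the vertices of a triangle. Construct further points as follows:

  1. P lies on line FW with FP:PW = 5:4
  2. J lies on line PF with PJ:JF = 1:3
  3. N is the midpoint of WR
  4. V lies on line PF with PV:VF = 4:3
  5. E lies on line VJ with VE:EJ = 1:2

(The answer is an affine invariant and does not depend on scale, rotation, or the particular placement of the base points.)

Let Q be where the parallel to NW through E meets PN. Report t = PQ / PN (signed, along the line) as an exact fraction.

t = -65/112

Choose coordinates W = (0, 0), F = (1, 0), R = (0, 1).
1. P lies on line FW with FP:PW = 5:4 ⇒ P = (4/9, 0)
2. J lies on line PF with PJ:JF = 1:3 ⇒ J = (7/12, 0)
3. N is the midpoint of WR ⇒ N = (0, 1/2)
4. V lies on line PF with PV:VF = 4:3 ⇒ V = (16/21, 0)
5. E lies on line VJ with VE:EJ = 1:2 ⇒ E = (59/84, 0)
through E parallel to NW: direction (0, -1/2); meets PN at Q = (59/84, -65/224)
Q = P + t·(N−P) with t = -65/112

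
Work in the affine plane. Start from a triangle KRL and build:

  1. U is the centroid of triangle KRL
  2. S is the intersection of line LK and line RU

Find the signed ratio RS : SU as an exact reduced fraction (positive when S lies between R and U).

Set K = (0, 0), R = (1, 0), L = (0, 1); any affine frame gives the same invariant.
1. U is the centroid of triangle KRL ⇒ U = (1/3, 1/3)
2. S is the intersection of line LK and line RU ⇒ S = (0, 1/2)
S = R + t·(U−R) with t = 3/2, so RS:SU = t:(1−t) = 3/2:-1/2

RS:SU = -3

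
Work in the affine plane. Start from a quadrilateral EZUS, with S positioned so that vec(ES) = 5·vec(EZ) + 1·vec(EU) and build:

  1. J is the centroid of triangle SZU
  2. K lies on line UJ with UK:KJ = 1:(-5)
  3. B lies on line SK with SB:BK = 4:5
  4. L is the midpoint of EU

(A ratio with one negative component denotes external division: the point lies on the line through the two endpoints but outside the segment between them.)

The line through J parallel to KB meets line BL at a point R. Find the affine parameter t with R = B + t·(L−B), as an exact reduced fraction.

t = 25/38

Work in coordinates with E = (0, 0), Z = (1, 0), U = (0, 1), S = (5, 1).
1. J is the centroid of triangle SZU ⇒ J = (2, 2/3)
2. K lies on line UJ with UK:KJ = 1:(-5) ⇒ K = (-1/2, 13/12)
3. B lies on line SK with SB:BK = 4:5 ⇒ B = (23/9, 28/27)
4. L is the midpoint of EU ⇒ L = (0, 1/2)
through J parallel to KB: direction (55/18, -5/108); meets BL at R = (299/342, 1403/2052)
R = B + t·(L−B) with t = 25/38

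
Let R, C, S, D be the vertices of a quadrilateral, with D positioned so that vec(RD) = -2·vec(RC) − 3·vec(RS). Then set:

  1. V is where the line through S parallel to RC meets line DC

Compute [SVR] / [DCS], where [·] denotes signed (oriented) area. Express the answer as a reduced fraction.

[SVR]:[DCS] = -1/3

Choose coordinates R = (0, 0), C = (1, 0), S = (0, 1), D = (-2, -3).
1. V is where the line through S parallel to RC meets line DC ⇒ V = (2, 1)
2·[SVR] = -2, 2·[DCS] = 6
[SVR]:[DCS] = -2:6 = -1/3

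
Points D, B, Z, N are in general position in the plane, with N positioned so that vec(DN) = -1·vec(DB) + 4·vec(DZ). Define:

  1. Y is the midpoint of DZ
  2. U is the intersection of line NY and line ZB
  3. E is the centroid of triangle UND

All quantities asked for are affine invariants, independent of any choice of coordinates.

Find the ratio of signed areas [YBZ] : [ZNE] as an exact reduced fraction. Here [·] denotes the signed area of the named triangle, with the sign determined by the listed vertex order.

[YBZ]:[ZNE] = 15/14

Choose coordinates D = (0, 0), B = (1, 0), Z = (0, 1), N = (-1, 4).
1. Y is the midpoint of DZ ⇒ Y = (0, 1/2)
2. U is the intersection of line NY and line ZB ⇒ U = (-1/5, 6/5)
3. E is the centroid of triangle UND ⇒ E = (-2/5, 26/15)
2·[YBZ] = 1/2, 2·[ZNE] = 7/15
[YBZ]:[ZNE] = 1/2:7/15 = 15/14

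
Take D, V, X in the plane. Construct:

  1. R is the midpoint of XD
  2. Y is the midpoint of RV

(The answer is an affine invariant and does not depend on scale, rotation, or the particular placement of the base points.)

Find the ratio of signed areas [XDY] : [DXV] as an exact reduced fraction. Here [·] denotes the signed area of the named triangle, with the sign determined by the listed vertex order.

Assign D = (0, 0), V = (1, 0), X = (0, 1) — the answer is frame-independent, so this choice is without loss of generality.
1. R is the midpoint of XD ⇒ R = (0, 1/2)
2. Y is the midpoint of RV ⇒ Y = (1/2, 1/4)
2·[XDY] = 1/2, 2·[DXV] = -1
[XDY]:[DXV] = 1/2:-1 = -1/2

[XDY]:[DXV] = -1/2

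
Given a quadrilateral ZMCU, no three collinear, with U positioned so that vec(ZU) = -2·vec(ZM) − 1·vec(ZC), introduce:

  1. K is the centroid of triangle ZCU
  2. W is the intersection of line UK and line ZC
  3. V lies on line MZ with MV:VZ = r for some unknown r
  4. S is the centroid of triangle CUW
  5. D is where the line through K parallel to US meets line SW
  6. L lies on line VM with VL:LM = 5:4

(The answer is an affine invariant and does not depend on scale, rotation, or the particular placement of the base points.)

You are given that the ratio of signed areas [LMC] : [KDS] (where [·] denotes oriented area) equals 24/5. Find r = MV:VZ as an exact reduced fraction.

r = 4

Assign Z = (0, 0), M = (1, 0), C = (0, 1), U = (-2, -1) — the answer is frame-independent, so this choice is without loss of generality.
1. K is the centroid of triangle ZCU ⇒ K = (-2/3, 0)
2. W is the intersection of line UK and line ZC ⇒ W = (0, 1/2)
3. With MV:VZ = r, write λ = r/(r+1) so V = M + λ·(Z−M); V is affine-linear in λ
4. S is the centroid of triangle CUW ⇒ S = (-2/3, 1/6)
5. D is where the line through K parallel to US meets line SW ⇒ D = (-2/9, 7/18)
6. L lies on line VM with VL:LM = 5:4 ⇒ L is an affine combination of earlier points and hence also affine-linear in λ
Every point depending on V is an affine combination of V and λ-independent points, so each such coordinate is linear in λ; the λ² term in each signed area is a multiple of (Z−M)×(Z−M) = 0, so 2·[LMC] and 2·[KDS] are each linear in λ. Evaluating at λ=0 and λ=1:
  2·[LMC] = 4/9·λ,   2·[KDS] = 2/27
So [LMC]:[KDS] = (4/9·λ) / (2/27). Setting this equal to 24/5:
  4/9·λ = 24/5·(2/27)  ⇒  λ = 4/5
Then r = λ/(1−λ) = (4/5)/(1/5) = 4. Check: with r = 4, V = (1/5, 0) and [LMC]:[KDS] = 24/5 as required.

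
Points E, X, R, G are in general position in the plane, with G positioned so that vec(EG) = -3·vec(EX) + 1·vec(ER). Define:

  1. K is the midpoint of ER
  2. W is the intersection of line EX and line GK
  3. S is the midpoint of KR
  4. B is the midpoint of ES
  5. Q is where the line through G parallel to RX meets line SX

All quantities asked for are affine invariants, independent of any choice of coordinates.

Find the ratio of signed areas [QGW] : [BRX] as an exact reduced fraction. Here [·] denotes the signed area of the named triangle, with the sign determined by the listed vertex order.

[QGW]:[BRX] = -64

Work in coordinates with E = (0, 0), X = (1, 0), R = (0, 1), G = (-3, 1).
1. K is the midpoint of ER ⇒ K = (0, 1/2)
2. W is the intersection of line EX and line GK ⇒ W = (3, 0)
3. S is the midpoint of KR ⇒ S = (0, 3/4)
4. B is the midpoint of ES ⇒ B = (0, 3/8)
5. Q is where the line through G parallel to RX meets line SX ⇒ Q = (-11, 9)
2·[QGW] = 40, 2·[BRX] = -5/8
[QGW]:[BRX] = 40:-5/8 = -64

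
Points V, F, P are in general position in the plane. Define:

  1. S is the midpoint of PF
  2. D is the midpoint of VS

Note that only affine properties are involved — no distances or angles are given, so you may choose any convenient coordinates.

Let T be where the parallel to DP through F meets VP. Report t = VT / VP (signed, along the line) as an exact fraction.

t = 3

Work in coordinates with V = (0, 0), F = (1, 0), P = (0, 1).
1. S is the midpoint of PF ⇒ S = (1/2, 1/2)
2. D is the midpoint of VS ⇒ D = (1/4, 1/4)
through F parallel to DP: direction (-1/4, 3/4); meets VP at T = (0, 3)
T = V + t·(P−V) with t = 3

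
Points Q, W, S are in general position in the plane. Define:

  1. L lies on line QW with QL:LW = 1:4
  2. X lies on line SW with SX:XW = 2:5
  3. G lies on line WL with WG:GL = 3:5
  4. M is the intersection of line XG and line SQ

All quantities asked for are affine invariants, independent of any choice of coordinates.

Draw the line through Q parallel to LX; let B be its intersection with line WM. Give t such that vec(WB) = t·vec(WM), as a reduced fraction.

t = 145/166

Assign Q = (0, 0), W = (1, 0), S = (0, 1) — the answer is frame-independent, so this choice is without loss of generality.
1. L lies on line QW with QL:LW = 1:4 ⇒ L = (1/5, 0)
2. X lies on line SW with SX:XW = 2:5 ⇒ X = (2/7, 5/7)
3. G lies on line WL with WG:GL = 3:5 ⇒ G = (7/10, 0)
4. M is the intersection of line XG and line SQ ⇒ M = (0, 35/29)
through Q parallel to LX: direction (3/35, 5/7); meets WM at B = (21/166, 175/166)
B = W + t·(M−W) with t = 145/166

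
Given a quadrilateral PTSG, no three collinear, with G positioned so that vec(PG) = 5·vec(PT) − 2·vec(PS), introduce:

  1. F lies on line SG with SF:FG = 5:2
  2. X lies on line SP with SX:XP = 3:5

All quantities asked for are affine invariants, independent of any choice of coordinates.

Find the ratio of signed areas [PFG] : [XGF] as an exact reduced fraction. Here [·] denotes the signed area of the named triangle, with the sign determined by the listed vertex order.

Assign P = (0, 0), T = (1, 0), S = (0, 1), G = (5, -2) — the answer is frame-independent, so this choice is without loss of generality.
1. F lies on line SG with SF:FG = 5:2 ⇒ F = (25/7, -8/7)
2. X lies on line SP with SX:XP = 3:5 ⇒ X = (0, 5/8)
2·[PFG] = -10/7, 2·[XGF] = 15/28
[PFG]:[XGF] = -10/7:15/28 = -8/3

[PFG]:[XGF] = -8/3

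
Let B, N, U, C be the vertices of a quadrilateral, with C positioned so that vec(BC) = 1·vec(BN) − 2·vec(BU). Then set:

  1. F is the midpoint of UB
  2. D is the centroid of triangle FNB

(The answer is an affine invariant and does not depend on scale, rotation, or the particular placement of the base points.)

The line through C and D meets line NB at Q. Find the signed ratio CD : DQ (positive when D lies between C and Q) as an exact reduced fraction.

Assign B = (0, 0), N = (1, 0), U = (0, 1), C = (1, -2) — the answer is frame-independent, so this choice is without loss of generality.
1. F is the midpoint of UB ⇒ F = (0, 1/2)
2. D is the centroid of triangle FNB ⇒ D = (1/3, 1/6)
line CD meets NB at Q = (5/13, 0)
D = C + t·(Q−C) with t = 13/12, so CD:DQ = 13/12:-1/12

CD:DQ = -13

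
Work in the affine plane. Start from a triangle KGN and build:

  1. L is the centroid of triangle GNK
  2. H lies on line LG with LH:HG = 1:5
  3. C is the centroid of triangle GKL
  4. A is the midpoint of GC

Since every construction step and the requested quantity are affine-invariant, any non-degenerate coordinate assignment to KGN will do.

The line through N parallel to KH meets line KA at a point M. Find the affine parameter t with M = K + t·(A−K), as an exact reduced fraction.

Work in coordinates with K = (0, 0), G = (1, 0), N = (0, 1).
1. L is the centroid of triangle GNK ⇒ L = (1/3, 1/3)
2. H lies on line LG with LH:HG = 1:5 ⇒ H = (4/9, 5/18)
3. C is the centroid of triangle GKL ⇒ C = (4/9, 1/9)
4. A is the midpoint of GC ⇒ A = (13/18, 1/18)
through N parallel to KH: direction (4/9, 5/18); meets KA at M = (-104/57, -8/57)
M = K + t·(A−K) with t = -48/19

t = -48/19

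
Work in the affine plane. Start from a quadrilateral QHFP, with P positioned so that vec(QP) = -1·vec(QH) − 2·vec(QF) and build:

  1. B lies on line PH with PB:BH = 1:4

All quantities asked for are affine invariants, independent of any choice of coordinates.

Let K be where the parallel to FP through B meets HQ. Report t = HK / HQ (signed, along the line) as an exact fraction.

t = 16/15

Set Q = (0, 0), H = (1, 0), F = (0, 1), P = (-1, -2); any affine frame gives the same invariant.
1. B lies on line PH with PB:BH = 1:4 ⇒ B = (-3/5, -8/5)
through B parallel to FP: direction (-1, -3); meets HQ at K = (-1/15, 0)
K = H + t·(Q−H) with t = 16/15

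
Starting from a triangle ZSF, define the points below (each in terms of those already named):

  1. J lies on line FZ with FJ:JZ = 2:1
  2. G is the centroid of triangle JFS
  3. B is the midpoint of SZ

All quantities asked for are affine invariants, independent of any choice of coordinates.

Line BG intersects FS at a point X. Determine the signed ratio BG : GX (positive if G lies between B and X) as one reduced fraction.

Work in coordinates with Z = (0, 0), S = (1, 0), F = (0, 1).
1. J lies on line FZ with FJ:JZ = 2:1 ⇒ J = (0, 1/3)
2. G is the centroid of triangle JFS ⇒ G = (1/3, 4/9)
3. B is the midpoint of SZ ⇒ B = (1/2, 0)
line BG meets FS at X = (1/5, 4/5)
G = B + t·(X−B) with t = 5/9, so BG:GX = 5/9:4/9

BG:GX = 5/4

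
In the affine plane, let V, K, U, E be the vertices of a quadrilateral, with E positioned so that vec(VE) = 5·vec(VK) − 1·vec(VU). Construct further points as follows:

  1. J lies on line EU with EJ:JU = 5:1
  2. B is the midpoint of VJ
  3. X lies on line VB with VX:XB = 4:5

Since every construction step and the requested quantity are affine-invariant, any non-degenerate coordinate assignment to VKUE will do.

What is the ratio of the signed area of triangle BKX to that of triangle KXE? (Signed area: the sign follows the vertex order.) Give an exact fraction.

[BKX]:[KXE] = -5/6

Choose coordinates V = (0, 0), K = (1, 0), U = (0, 1), E = (5, -1).
1. J lies on line EU with EJ:JU = 5:1 ⇒ J = (5/6, 2/3)
2. B is the midpoint of VJ ⇒ B = (5/12, 1/3)
3. X lies on line VB with VX:XB = 4:5 ⇒ X = (5/27, 4/27)
2·[BKX] = -5/27, 2·[KXE] = 2/9
[BKX]:[KXE] = -5/27:2/9 = -5/6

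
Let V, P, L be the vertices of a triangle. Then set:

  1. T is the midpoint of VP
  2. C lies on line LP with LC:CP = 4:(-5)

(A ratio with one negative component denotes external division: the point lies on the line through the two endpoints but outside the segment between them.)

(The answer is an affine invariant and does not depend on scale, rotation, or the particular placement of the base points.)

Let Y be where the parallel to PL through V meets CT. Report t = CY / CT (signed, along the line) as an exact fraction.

Assign V = (0, 0), P = (1, 0), L = (0, 1) — the answer is frame-independent, so this choice is without loss of generality.
1. T is the midpoint of VP ⇒ T = (1/2, 0)
2. C lies on line LP with LC:CP = 4:(-5) ⇒ C = (-4, 5)
through V parallel to PL: direction (-1, 1); meets CT at Y = (5, -5)
Y = C + t·(T−C) with t = 2

t = 2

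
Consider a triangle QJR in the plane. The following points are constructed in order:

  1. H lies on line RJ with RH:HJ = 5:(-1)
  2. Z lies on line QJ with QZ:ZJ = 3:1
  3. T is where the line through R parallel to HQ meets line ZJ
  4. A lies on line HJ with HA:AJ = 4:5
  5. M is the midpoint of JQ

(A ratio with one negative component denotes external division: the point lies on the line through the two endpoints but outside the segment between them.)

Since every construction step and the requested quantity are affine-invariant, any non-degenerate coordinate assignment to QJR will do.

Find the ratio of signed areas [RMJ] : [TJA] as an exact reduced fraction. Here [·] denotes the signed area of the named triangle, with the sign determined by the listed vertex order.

[RMJ]:[TJA] = 9/10

Set Q = (0, 0), J = (1, 0), R = (0, 1); any affine frame gives the same invariant.
1. H lies on line RJ with RH:HJ = 5:(-1) ⇒ H = (5/4, -1/4)
2. Z lies on line QJ with QZ:ZJ = 3:1 ⇒ Z = (3/4, 0)
3. T is where the line through R parallel to HQ meets line ZJ ⇒ T = (5, 0)
4. A lies on line HJ with HA:AJ = 4:5 ⇒ A = (41/36, -5/36)
5. M is the midpoint of JQ ⇒ M = (1/2, 0)
2·[RMJ] = 1/2, 2·[TJA] = 5/9
[RMJ]:[TJA] = 1/2:5/9 = 9/10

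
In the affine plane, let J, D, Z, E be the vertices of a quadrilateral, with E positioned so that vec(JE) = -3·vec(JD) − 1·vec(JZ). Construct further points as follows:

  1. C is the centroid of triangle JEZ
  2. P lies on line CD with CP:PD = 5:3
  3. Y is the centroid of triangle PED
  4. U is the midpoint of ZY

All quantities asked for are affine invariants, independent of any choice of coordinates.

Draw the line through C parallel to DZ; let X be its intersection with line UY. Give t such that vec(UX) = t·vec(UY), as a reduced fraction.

t = 25/23

Work in coordinates with J = (0, 0), D = (1, 0), Z = (0, 1), E = (-3, -1).
1. C is the centroid of triangle JEZ ⇒ C = (-1, 0)
2. P lies on line CD with CP:PD = 5:3 ⇒ P = (1/4, 0)
3. Y is the centroid of triangle PED ⇒ Y = (-7/12, -1/3)
4. U is the midpoint of ZY ⇒ U = (-7/24, 1/3)
through C parallel to DZ: direction (-1, 1); meets UY at X = (-14/23, -9/23)
X = U + t·(Y−U) with t = 25/23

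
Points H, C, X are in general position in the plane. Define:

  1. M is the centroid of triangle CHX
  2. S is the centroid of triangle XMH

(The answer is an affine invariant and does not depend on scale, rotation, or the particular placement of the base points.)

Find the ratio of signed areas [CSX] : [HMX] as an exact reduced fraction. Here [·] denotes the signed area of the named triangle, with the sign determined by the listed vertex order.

Set H = (0, 0), C = (1, 0), X = (0, 1); any affine frame gives the same invariant.
1. M is the centroid of triangle CHX ⇒ M = (1/3, 1/3)
2. S is the centroid of triangle XMH ⇒ S = (1/9, 4/9)
2·[CSX] = -4/9, 2·[HMX] = 1/3
[CSX]:[HMX] = -4/9:1/3 = -4/3

[CSX]:[HMX] = -4/3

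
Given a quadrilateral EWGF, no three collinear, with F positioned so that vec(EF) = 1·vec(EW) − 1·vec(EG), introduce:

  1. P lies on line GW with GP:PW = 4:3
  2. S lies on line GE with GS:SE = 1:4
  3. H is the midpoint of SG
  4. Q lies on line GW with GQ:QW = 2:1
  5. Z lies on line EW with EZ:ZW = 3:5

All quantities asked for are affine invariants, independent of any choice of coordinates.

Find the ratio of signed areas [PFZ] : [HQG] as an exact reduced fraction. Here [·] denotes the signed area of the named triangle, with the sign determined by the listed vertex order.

Work in coordinates with E = (0, 0), W = (1, 0), G = (0, 1), F = (1, -1).
1. P lies on line GW with GP:PW = 4:3 ⇒ P = (4/7, 3/7)
2. S lies on line GE with GS:SE = 1:4 ⇒ S = (0, 4/5)
3. H is the midpoint of SG ⇒ H = (0, 9/10)
4. Q lies on line GW with GQ:QW = 2:1 ⇒ Q = (2/3, 1/3)
5. Z lies on line EW with EZ:ZW = 3:5 ⇒ Z = (3/8, 0)
2·[PFZ] = -13/28, 2·[HQG] = 1/15
[PFZ]:[HQG] = -13/28:1/15 = -195/28

[PFZ]:[HQG] = -195/28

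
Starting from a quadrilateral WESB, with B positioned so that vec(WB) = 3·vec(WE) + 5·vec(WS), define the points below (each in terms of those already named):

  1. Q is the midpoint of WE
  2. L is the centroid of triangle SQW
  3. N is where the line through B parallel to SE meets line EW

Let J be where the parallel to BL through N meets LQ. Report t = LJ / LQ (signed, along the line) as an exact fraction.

Choose coordinates W = (0, 0), E = (1, 0), S = (0, 1), B = (3, 5).
1. Q is the midpoint of WE ⇒ Q = (1/2, 0)
2. L is the centroid of triangle SQW ⇒ L = (1/6, 1/3)
3. N is where the line through B parallel to SE meets line EW ⇒ N = (8, 0)
through N parallel to BL: direction (-17/6, -14/3); meets LQ at J = (31/6, -14/3)
J = L + t·(Q−L) with t = 15

t = 15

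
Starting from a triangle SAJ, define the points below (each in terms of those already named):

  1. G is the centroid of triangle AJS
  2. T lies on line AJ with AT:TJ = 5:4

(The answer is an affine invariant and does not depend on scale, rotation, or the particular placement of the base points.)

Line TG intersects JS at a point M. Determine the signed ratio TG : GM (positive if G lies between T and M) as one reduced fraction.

Set S = (0, 0), A = (1, 0), J = (0, 1); any affine frame gives the same invariant.
1. G is the centroid of triangle AJS ⇒ G = (1/3, 1/3)
2. T lies on line AJ with AT:TJ = 5:4 ⇒ T = (4/9, 5/9)
line TG meets JS at M = (0, -1/3)
G = T + t·(M−T) with t = 1/4, so TG:GM = 1/4:3/4

TG:GM = 1/3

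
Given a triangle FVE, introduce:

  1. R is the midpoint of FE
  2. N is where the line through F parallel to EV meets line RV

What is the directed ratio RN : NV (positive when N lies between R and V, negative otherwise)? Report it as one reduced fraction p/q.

RN:NV = -1/2

Work in coordinates with F = (0, 0), V = (1, 0), E = (0, 1).
1. R is the midpoint of FE ⇒ R = (0, 1/2)
2. N is where the line through F parallel to EV meets line RV ⇒ N = (-1, 1)
N = R + t·(V−R) with t = -1, so RN:NV = t:(1−t) = -1:2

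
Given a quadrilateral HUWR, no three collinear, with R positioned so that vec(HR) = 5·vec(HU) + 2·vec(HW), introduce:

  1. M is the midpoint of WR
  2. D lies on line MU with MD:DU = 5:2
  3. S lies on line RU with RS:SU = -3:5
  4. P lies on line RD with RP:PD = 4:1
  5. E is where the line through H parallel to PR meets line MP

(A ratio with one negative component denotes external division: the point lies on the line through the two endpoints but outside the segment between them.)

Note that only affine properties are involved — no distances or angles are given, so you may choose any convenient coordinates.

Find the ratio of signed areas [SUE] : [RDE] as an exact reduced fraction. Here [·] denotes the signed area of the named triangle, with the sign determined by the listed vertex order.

Work in coordinates with H = (0, 0), U = (1, 0), W = (0, 1), R = (5, 2).
1. M is the midpoint of WR ⇒ M = (5/2, 3/2)
2. D lies on line MU with MD:DU = 5:2 ⇒ D = (10/7, 3/7)
3. S lies on line RU with RS:SU = -3:5 ⇒ S = (11, 5)
4. P lies on line RD with RP:PD = 4:1 ⇒ P = (15/7, 26/35)
5. E is where the line through H parallel to PR meets line MP ⇒ E = (95/42, 209/210)
2·[SUE] = -51/14, 2·[RDE] = -5/7
[SUE]:[RDE] = -51/14:-5/7 = 51/10

[SUE]:[RDE] = 51/10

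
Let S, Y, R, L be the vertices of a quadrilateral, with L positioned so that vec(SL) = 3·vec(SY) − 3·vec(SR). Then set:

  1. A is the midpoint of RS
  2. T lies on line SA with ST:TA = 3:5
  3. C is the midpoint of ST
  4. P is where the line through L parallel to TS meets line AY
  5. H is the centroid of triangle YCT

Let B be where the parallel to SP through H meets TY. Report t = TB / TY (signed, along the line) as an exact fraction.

Assign S = (0, 0), Y = (1, 0), R = (0, 1), L = (3, -3) — the answer is frame-independent, so this choice is without loss of generality.
1. A is the midpoint of RS ⇒ A = (0, 1/2)
2. T lies on line SA with ST:TA = 3:5 ⇒ T = (0, 3/16)
3. C is the midpoint of ST ⇒ C = (0, 3/32)
4. P is where the line through L parallel to TS meets line AY ⇒ P = (3, -1)
5. H is the centroid of triangle YCT ⇒ H = (1/3, 3/32)
through H parallel to SP: direction (3, -1); meets TY at B = (5/42, 37/224)
B = T + t·(Y−T) with t = 5/42

t = 5/42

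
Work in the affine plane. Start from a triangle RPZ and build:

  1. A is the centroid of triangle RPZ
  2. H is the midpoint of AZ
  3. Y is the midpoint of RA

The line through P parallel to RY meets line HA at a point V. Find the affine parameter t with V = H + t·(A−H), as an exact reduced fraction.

Work in coordinates with R = (0, 0), P = (1, 0), Z = (0, 1).
1. A is the centroid of triangle RPZ ⇒ A = (1/3, 1/3)
2. H is the midpoint of AZ ⇒ H = (1/6, 2/3)
3. Y is the midpoint of RA ⇒ Y = (1/6, 1/6)
through P parallel to RY: direction (1/6, 1/6); meets HA at V = (2/3, -1/3)
V = H + t·(A−H) with t = 3

t = 3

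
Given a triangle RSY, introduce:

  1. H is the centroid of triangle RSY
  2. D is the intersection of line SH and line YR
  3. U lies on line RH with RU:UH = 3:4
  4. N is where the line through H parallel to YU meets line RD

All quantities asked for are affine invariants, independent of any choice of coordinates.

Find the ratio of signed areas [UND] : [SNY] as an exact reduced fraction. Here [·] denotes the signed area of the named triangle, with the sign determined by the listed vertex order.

[UND]:[SNY] = 11/56

Work in coordinates with R = (0, 0), S = (1, 0), Y = (0, 1).
1. H is the centroid of triangle RSY ⇒ H = (1/3, 1/3)
2. D is the intersection of line SH and line YR ⇒ D = (0, 1/2)
3. U lies on line RH with RU:UH = 3:4 ⇒ U = (1/7, 1/7)
4. N is where the line through H parallel to YU meets line RD ⇒ N = (0, 7/3)
2·[UND] = 11/42, 2·[SNY] = 4/3
[UND]:[SNY] = 11/42:4/3 = 11/56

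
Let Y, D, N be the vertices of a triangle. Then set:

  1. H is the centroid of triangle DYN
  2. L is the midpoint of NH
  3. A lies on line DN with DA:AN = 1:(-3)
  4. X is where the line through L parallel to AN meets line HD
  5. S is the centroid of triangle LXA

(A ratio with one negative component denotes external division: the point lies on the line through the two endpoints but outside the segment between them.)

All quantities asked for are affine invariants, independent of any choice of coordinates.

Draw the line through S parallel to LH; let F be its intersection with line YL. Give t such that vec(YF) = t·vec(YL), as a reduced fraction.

Assign Y = (0, 0), D = (1, 0), N = (0, 1) — the answer is frame-independent, so this choice is without loss of generality.
1. H is the centroid of triangle DYN ⇒ H = (1/3, 1/3)
2. L is the midpoint of NH ⇒ L = (1/6, 2/3)
3. A lies on line DN with DA:AN = 1:(-3) ⇒ A = (3/2, -1/2)
4. X is where the line through L parallel to AN meets line HD ⇒ X = (2/3, 1/6)
5. S is the centroid of triangle LXA ⇒ S = (7/9, 1/9)
through S parallel to LH: direction (1/6, -1/3); meets YL at F = (5/18, 10/9)
F = Y + t·(L−Y) with t = 5/3

t = 5/3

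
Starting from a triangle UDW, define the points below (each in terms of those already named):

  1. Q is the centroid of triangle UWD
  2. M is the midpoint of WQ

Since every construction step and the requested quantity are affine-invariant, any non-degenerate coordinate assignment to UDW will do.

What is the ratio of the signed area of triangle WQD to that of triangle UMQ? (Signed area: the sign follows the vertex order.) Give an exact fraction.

[WQD]:[UMQ] = -2

Choose coordinates U = (0, 0), D = (1, 0), W = (0, 1).
1. Q is the centroid of triangle UWD ⇒ Q = (1/3, 1/3)
2. M is the midpoint of WQ ⇒ M = (1/6, 2/3)
2·[WQD] = 1/3, 2·[UMQ] = -1/6
[WQD]:[UMQ] = 1/3:-1/6 = -2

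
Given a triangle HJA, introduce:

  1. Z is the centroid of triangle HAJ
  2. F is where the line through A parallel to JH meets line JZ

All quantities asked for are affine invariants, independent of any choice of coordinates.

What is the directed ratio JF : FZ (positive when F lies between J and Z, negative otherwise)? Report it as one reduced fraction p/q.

JF:FZ = -3/2

Set H = (0, 0), J = (1, 0), A = (0, 1); any affine frame gives the same invariant.
1. Z is the centroid of triangle HAJ ⇒ Z = (1/3, 1/3)
2. F is where the line through A parallel to JH meets line JZ ⇒ F = (-1, 1)
F = J + t·(Z−J) with t = 3, so JF:FZ = t:(1−t) = 3:-2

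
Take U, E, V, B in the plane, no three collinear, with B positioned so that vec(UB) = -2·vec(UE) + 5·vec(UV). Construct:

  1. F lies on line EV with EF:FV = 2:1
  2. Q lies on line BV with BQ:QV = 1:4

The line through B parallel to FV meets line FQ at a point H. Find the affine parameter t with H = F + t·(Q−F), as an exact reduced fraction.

Choose coordinates U = (0, 0), E = (1, 0), V = (0, 1), B = (-2, 5).
1. F lies on line EV with EF:FV = 2:1 ⇒ F = (1/3, 2/3)
2. Q lies on line BV with BQ:QV = 1:4 ⇒ Q = (-8/5, 21/5)
through B parallel to FV: direction (-1/3, 1/3); meets FQ at H = (-25/12, 61/12)
H = F + t·(Q−F) with t = 5/4

t = 5/4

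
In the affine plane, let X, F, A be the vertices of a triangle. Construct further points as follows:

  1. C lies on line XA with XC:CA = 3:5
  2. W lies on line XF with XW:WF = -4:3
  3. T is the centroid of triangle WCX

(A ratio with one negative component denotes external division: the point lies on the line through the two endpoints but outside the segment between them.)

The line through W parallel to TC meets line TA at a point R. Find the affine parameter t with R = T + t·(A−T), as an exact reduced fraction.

t = 3/5

Set X = (0, 0), F = (1, 0), A = (0, 1); any affine frame gives the same invariant.
1. C lies on line XA with XC:CA = 3:5 ⇒ C = (0, 3/8)
2. W lies on line XF with XW:WF = -4:3 ⇒ W = (4, 0)
3. T is the centroid of triangle WCX ⇒ T = (4/3, 1/8)
through W parallel to TC: direction (-4/3, 1/4); meets TA at R = (8/15, 13/20)
R = T + t·(A−T) with t = 3/5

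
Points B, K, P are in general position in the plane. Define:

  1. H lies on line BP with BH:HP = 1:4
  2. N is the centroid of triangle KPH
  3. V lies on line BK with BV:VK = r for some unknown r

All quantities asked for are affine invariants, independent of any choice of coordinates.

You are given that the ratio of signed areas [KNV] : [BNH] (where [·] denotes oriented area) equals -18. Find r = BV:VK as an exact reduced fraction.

r = -4/3

Assign B = (0, 0), K = (1, 0), P = (0, 1) — the answer is frame-independent, so this choice is without loss of generality.
1. H lies on line BP with BH:HP = 1:4 ⇒ H = (0, 1/5)
2. N is the centroid of triangle KPH ⇒ N = (1/3, 2/5)
3. With BV:VK = r, write λ = r/(r+1) so V = B + λ·(K−B); V is affine-linear in λ
Every point depending on V is an affine combination of V and λ-independent points, so each such coordinate is linear in λ; the λ² term in each signed area is a multiple of (K−B)×(K−B) = 0, so 2·[KNV] and 2·[BNH] are each linear in λ. Evaluating at λ=0 and λ=1:
  2·[KNV] = -2/5·λ + 2/5,   2·[BNH] = 1/15
So [KNV]:[BNH] = (-2/5·λ + 2/5) / (1/15). Setting this equal to -18:
  -2/5·λ + 2/5 = -18·(1/15)  ⇒  λ = 4
Then r = λ/(1−λ) = (4)/(-3) = -4/3. Check: with r = -4/3, V = (4, 0) and [KNV]:[BNH] = -18 as required.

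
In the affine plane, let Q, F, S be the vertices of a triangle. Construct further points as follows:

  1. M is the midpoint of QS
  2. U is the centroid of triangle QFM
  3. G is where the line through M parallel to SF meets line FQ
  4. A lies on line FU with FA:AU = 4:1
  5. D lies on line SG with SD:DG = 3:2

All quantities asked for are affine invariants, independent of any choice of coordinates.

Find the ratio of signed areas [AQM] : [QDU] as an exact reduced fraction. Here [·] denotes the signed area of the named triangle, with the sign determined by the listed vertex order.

[AQM]:[QDU] = 14/5

Choose coordinates Q = (0, 0), F = (1, 0), S = (0, 1).
1. M is the midpoint of QS ⇒ M = (0, 1/2)
2. U is the centroid of triangle QFM ⇒ U = (1/3, 1/6)
3. G is where the line through M parallel to SF meets line FQ ⇒ G = (1/2, 0)
4. A lies on line FU with FA:AU = 4:1 ⇒ A = (7/15, 2/15)
5. D lies on line SG with SD:DG = 3:2 ⇒ D = (3/10, 2/5)
2·[AQM] = -7/30, 2·[QDU] = -1/12
[AQM]:[QDU] = -7/30:-1/12 = 14/5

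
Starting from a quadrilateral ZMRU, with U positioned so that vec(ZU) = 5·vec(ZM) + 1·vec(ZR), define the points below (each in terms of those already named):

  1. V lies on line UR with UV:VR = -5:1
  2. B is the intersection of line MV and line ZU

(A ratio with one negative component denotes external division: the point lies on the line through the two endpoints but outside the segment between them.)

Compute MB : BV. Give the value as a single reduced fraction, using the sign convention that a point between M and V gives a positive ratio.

Choose coordinates Z = (0, 0), M = (1, 0), R = (0, 1), U = (5, 1).
1. V lies on line UR with UV:VR = -5:1 ⇒ V = (-5/4, 1)
2. B is the intersection of line MV and line ZU ⇒ B = (20/29, 4/29)
B = M + t·(V−M) with t = 4/29, so MB:BV = t:(1−t) = 4/29:25/29

MB:BV = 4/25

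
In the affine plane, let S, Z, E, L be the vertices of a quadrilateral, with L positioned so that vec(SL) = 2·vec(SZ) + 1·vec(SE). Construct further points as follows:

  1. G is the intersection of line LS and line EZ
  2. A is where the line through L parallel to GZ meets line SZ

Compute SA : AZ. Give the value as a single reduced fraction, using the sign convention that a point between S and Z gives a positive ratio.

Work in coordinates with S = (0, 0), Z = (1, 0), E = (0, 1), L = (2, 1).
1. G is the intersection of line LS and line EZ ⇒ G = (2/3, 1/3)
2. A is where the line through L parallel to GZ meets line SZ ⇒ A = (3, 0)
A = S + t·(Z−S) with t = 3, so SA:AZ = t:(1−t) = 3:-2

SA:AZ = -3/2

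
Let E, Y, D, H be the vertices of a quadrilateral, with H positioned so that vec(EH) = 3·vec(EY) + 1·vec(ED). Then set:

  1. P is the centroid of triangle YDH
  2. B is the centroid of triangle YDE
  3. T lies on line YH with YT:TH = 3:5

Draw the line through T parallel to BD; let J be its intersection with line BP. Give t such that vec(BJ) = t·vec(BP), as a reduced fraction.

Work in coordinates with E = (0, 0), Y = (1, 0), D = (0, 1), H = (3, 1).
1. P is the centroid of triangle YDH ⇒ P = (4/3, 2/3)
2. B is the centroid of triangle YDE ⇒ B = (1/3, 1/3)
3. T lies on line YH with YT:TH = 3:5 ⇒ T = (7/4, 3/8)
through T parallel to BD: direction (-1/3, 2/3); meets BP at J = (263/168, 125/168)
J = B + t·(P−B) with t = 69/56

t = 69/56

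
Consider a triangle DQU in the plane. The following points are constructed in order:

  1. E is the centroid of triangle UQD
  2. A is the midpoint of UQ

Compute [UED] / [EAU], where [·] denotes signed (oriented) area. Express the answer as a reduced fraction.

Work in coordinates with D = (0, 0), Q = (1, 0), U = (0, 1).
1. E is the centroid of triangle UQD ⇒ E = (1/3, 1/3)
2. A is the midpoint of UQ ⇒ A = (1/2, 1/2)
2·[UED] = -1/3, 2·[EAU] = 1/6
[UED]:[EAU] = -1/3:1/6 = -2

[UED]:[EAU] = -2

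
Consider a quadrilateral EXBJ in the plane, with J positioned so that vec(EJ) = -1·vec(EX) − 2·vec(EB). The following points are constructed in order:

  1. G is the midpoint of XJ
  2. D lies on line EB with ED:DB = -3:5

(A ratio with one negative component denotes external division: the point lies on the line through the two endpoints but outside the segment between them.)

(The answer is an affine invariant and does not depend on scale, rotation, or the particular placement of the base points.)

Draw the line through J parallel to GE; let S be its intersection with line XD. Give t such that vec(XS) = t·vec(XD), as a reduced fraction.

Work in coordinates with E = (0, 0), X = (1, 0), B = (0, 1), J = (-1, -2).
1. G is the midpoint of XJ ⇒ G = (0, -1)
2. D lies on line EB with ED:DB = -3:5 ⇒ D = (0, -3/2)
through J parallel to GE: direction (0, 1); meets XD at S = (-1, -3)
S = X + t·(D−X) with t = 2

t = 2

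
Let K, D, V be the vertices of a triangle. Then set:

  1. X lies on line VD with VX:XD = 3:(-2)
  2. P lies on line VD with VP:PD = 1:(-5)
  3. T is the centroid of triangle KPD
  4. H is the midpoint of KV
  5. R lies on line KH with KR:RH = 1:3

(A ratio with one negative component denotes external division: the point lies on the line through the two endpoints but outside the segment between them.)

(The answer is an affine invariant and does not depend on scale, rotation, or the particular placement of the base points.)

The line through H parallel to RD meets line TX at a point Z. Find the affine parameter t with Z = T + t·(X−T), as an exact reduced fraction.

t = -5/199

Set K = (0, 0), D = (1, 0), V = (0, 1); any affine frame gives the same invariant.
1. X lies on line VD with VX:XD = 3:(-2) ⇒ X = (3, -2)
2. P lies on line VD with VP:PD = 1:(-5) ⇒ P = (-1/4, 5/4)
3. T is the centroid of triangle KPD ⇒ T = (1/4, 5/12)
4. H is the midpoint of KV ⇒ H = (0, 1/2)
5. R lies on line KH with KR:RH = 1:3 ⇒ R = (0, 1/8)
through H parallel to RD: direction (1, -1/8); meets TX at Z = (36/199, 95/199)
Z = T + t·(X−T) with t = -5/199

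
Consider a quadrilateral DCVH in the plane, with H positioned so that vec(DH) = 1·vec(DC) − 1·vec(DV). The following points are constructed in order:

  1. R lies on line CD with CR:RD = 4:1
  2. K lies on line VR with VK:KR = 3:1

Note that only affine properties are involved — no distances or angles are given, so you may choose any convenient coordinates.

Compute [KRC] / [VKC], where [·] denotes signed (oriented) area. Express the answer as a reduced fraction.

Work in coordinates with D = (0, 0), C = (1, 0), V = (0, 1), H = (1, -1).
1. R lies on line CD with CR:RD = 4:1 ⇒ R = (1/5, 0)
2. K lies on line VR with VK:KR = 3:1 ⇒ K = (3/20, 1/4)
2·[KRC] = 1/5, 2·[VKC] = 3/5
[KRC]:[VKC] = 1/5:3/5 = 1/3

[KRC]:[VKC] = 1/3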